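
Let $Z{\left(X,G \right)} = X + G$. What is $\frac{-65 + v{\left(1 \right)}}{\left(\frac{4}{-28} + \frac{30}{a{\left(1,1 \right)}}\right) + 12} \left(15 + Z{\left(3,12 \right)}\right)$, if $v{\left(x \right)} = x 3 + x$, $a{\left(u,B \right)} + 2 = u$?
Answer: $\frac{12810}{127} \approx 100.87$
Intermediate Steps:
$a{\left(u,B \right)} = -2 + u$
$Z{\left(X,G \right)} = G + X$
$v{\left(x \right)} = 4 x$ ($v{\left(x \right)} = 3 x + x = 4 x$)
$\frac{-65 + v{\left(1 \right)}}{\left(\frac{4}{-28} + \frac{30}{a{\left(1,1 \right)}}\right) + 12} \left(15 + Z{\left(3,12 \right)}\right) = \frac{-65 + 4 \cdot 1}{\left(\frac{4}{-28} + \frac{30}{-2 + 1}\right) + 12} \left(15 + \left(12 + 3\right)\right) = \frac{-65 + 4}{\left(4 \left(- \frac{1}{28}\right) + \frac{30}{-1}\right) + 12} \left(15 + 15\right) = - \frac{61}{\left(- \frac{1}{7} + 30 \left(-1\right)\right) + 12} \cdot 30 = - \frac{61}{\left(- \frac{1}{7} - 30\right) + 12} \cdot 30 = - \frac{61}{- \frac{211}{7} + 12} \cdot 30 = - \frac{61}{- \frac{127}{7}} \cdot 30 = \left(-61\right) \left(- \frac{7}{127}\right) 30 = \frac{427}{127} \cdot 30 = \frac{12810}{127}$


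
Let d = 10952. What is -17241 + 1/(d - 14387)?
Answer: -59222836/3435 ≈ -17241.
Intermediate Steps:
-17241 + 1/(d - 14387) = -17241 + 1/(10952 - 14387) = -17241 + 1/(-3435) = -17241 - 1/3435 = -59222836/3435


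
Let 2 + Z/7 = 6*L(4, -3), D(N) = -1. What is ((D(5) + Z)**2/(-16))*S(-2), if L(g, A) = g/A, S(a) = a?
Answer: 5041/8 ≈ 630.13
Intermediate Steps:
Z = -70 (Z = -14 + 7*(6*(4/(-3))) = -14 + 7*(6*(4*(-1/3))) = -14 + 7*(6*(-4/3)) = -14 + 7*(-8) = -14 - 56 = -70)
((D(5) + Z)**2/(-16))*S(-2) = ((-1 - 70)**2/(-16))*(-2) = ((-71)**2*(-1/16))*(-2) = (5041*(-1/16))*(-2) = -5041/16*(-2) = 5041/8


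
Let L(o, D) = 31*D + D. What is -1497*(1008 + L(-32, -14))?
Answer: -838320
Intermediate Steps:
L(o, D) = 32*D
-1497*(1008 + L(-32, -14)) = -1497*(1008 + 32*(-14)) = -1497*(1008 - 448) = -1497*560 = -838320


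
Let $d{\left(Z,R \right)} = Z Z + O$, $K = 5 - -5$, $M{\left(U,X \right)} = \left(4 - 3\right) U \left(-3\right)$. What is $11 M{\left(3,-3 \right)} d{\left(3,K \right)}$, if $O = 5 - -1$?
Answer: $-1485$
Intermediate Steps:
$O = 6$ ($O = 5 + 1 = 6$)
$M{\left(U,X \right)} = - 3 U$ ($M{\left(U,X \right)} = 1 U \left(-3\right) = U \left(-3\right) = - 3 U$)
$K = 10$ ($K = 5 + 5 = 10$)
$d{\left(Z,R \right)} = 6 + Z^{2}$ ($d{\left(Z,R \right)} = Z Z + 6 = Z^{2} + 6 = 6 + Z^{2}$)
$11 M{\left(3,-3 \right)} d{\left(3,K \right)} = 11 \left(\left(-3\right) 3\right) \left(6 + 3^{2}\right) = 11 \left(-9\right) \left(6 + 9\right) = \left(-99\right) 15 = -1485$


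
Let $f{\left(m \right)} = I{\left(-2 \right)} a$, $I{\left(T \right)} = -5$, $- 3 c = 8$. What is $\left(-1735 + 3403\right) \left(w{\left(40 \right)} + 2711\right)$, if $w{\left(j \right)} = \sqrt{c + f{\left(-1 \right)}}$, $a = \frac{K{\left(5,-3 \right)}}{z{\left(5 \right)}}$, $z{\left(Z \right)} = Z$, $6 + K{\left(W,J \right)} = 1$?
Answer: $4521948 + 556 \sqrt{21} \approx 4.5245 \cdot 10^{6}$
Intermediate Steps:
$K{\left(W,J \right)} = -5$ ($K{\left(W,J \right)} = -6 + 1 = -5$)
$c = - \frac{8}{3}$ ($c = \left(- \frac{1}{3}\right) 8 = - \frac{8}{3} \approx -2.6667$)
$a = -1$ ($a = - \frac{5}{5} = \left(-5\right) \frac{1}{5} = -1$)
$f{\left(m \right)} = 5$ ($f{\left(m \right)} = \left(-5\right) \left(-1\right) = 5$)
$w{\left(j \right)} = \frac{\sqrt{21}}{3}$ ($w{\left(j \right)} = \sqrt{- \frac{8}{3} + 5} = \sqrt{\frac{7}{3}} = \frac{\sqrt{21}}{3}$)
$\left(-1735 + 3403\right) \left(w{\left(40 \right)} + 2711\right) = \left(-1735 + 3403\right) \left(\frac{\sqrt{21}}{3} + 2711\right) = 1668 \left(2711 + \frac{\sqrt{21}}{3}\right) = 4521948 + 556 \sqrt{21}$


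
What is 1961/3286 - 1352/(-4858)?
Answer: 131785/150598 ≈ 0.87508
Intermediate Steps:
1961/3286 - 1352/(-4858) = 1961*(1/3286) - 1352*(-1/4858) = 37/62 + 676/2429 = 131785/150598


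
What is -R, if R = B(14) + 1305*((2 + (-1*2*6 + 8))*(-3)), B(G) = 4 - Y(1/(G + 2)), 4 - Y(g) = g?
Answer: -125281/16 ≈ -7830.1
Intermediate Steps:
Y(g) = 4 - g
B(G) = 1/(2 + G) (B(G) = 4 - (4 - 1/(G + 2)) = 4 - (4 - 1/(2 + G)) = 4 + (-4 + 1/(2 + G)) = 1/(2 + G))
R = 125281/16 (R = 1/(2 + 14) + 1305*((2 + (-1*2*6 + 8))*(-3)) = 1/16 + 1305*((2 + (-2*6 + 8))*(-3)) = 1/16 + 1305*((2 + (-12 + 8))*(-3)) = 1/16 + 1305*((2 - 4)*(-3)) = 1/16 + 1305*(-2*(-3)) = 1/16 + 1305*6 = 1/16 + 7830 = 125281/16 ≈ 7830.1)
-R = -1*125281/16 = -125281/16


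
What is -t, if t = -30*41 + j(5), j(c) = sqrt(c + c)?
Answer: 1230 - sqrt(10) ≈ 1226.8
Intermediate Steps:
j(c) = sqrt(2)*sqrt(c) (j(c) = sqrt(2*c) = sqrt(2)*sqrt(c))
t = -1230 + sqrt(10) (t = -30*41 + sqrt(2)*sqrt(5) = -1230 + sqrt(10) ≈ -1226.8)
-t = -(-1230 + sqrt(10)) = 1230 - sqrt(10)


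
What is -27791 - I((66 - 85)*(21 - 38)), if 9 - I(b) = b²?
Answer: 76529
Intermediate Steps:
I(b) = 9 - b²
-27791 - I((66 - 85)*(21 - 38)) = -27791 - (9 - ((66 - 85)*(21 - 38))²) = -27791 - (9 - (-19*(-17))²) = -27791 - (9 - 1*323²) = -27791 - (9 - 1*104329) = -27791 - (9 - 104329) = -27791 - 1*(-104320) = -27791 + 104320 = 76529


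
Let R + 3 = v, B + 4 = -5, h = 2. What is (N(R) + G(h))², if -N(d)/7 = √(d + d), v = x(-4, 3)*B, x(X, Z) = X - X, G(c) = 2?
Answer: (2 - 7*I*√6)² ≈ -290.0 - 68.586*I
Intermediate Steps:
B = -9 (B = -4 - 5 = -9)
x(X, Z) = 0
v = 0 (v = 0*(-9) = 0)
R = -3 (R = -3 + 0 = -3)
N(d) = -7*√2*√d (N(d) = -7*√(d + d) = -7*√2*√d)
(N(R) + G(h))² = (-7*√2*√(-3) + 2)² = (-7*√2*I*√3 + 2)² = (-7*I*√6 + 2)² = (2 - 7*I*√6)²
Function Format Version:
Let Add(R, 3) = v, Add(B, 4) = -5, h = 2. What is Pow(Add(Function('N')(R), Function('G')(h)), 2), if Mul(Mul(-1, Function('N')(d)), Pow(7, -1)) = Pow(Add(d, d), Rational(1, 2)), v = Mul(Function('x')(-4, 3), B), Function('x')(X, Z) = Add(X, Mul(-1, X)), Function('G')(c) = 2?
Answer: Pow(Add(2, Mul(-7, I, Pow(6, Rational(1, 2)))), 2) ≈ Add(-290.00, Mul(-68.586, I))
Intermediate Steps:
B = -9 (B = Add(-4, -5) = -9)
Function('x')(X, Z) = 0
v = 0 (v = Mul(0, -9) = 0)
R = -3 (R = Add(-3, 0) = -3)
Function('N')(d) = Mul(-7, Pow(2, Rational(1, 2)), Pow(d, Rational(1, 2))) (Function('N')(d) = Mul(-7, Pow(Add(d, d), Rational(1, 2))) = Mul(-7, Pow(Mul(2, d), Rational(1, 2))) = Mul(-7, Mul(Pow(2, Rational(1, 2)), Pow(d, Rational(1, 2)))) = Mul(-7, Pow(2, Rational(1, 2)), Pow(d, Rational(1, 2))))
Pow(Add(Function('N')(R), Function('G')(h)), 2) = Pow(Add(Mul(-7, Pow(2, Rational(1, 2)), Pow(-3, Rational(1, 2))), 2), 2) = Pow(Add(Mul(-7, Pow(2, Rational(1, 2)), Mul(I, Pow(3, Rational(1, 2)))), 2), 2) = Pow(Add(Mul(-7, I, Pow(6, Rational(1, 2))), 2), 2) = Pow(Add(2, Mul(-7, I, Pow(6, Rational(1, 2)))), 2)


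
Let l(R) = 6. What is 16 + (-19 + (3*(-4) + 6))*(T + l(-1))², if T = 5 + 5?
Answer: -6384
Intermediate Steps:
T = 10
16 + (-19 + (3*(-4) + 6))*(T + l(-1))² = 16 + (-19 + (3*(-4) + 6))*(10 + 6)² = 16 + (-19 + (-12 + 6))*16² = 16 + (-19 - 6)*256 = 16 - 25*256 = 16 - 6400 = -6384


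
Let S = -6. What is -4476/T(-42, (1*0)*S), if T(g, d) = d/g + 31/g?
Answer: 187992/31 ≈ 6064.3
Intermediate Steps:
T(g, d) = 31/g + d/g
-4476/T(-42, (1*0)*S) = -4476*(-42/(31 + (1*0)*(-6))) = -4476*(-42/(31 + 0*(-6))) = -4476*(-42/(31 + 0)) = -4476/((-1/42*31)) = -4476/(-31/42) = -4476*(-42/31) = 187992/31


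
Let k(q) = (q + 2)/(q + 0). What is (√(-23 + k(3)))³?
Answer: -512*I*√3/9 ≈ -98.534*I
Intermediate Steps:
k(q) = (2 + q)/q
(√(-23 + k(3)))³ = (√(-23 + (2 + 3)/3))³ = (√(-23 + (⅓)*5))³ = (√(-23 + 5/3))³ = (√(-64/3))³ = (8*I*√3/3)³ = -512*I*√3/9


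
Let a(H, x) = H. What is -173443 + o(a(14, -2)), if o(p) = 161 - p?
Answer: -173296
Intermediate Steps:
-173443 + o(a(14, -2)) = -173443 + (161 - 1*14) = -173443 + (161 - 14) = -173443 + 147 = -173296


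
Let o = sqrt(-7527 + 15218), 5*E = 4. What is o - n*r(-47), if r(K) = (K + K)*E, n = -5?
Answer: -376 + sqrt(7691) ≈ -288.30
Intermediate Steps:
E = 4/5 (E = (1/5)*4 = 4/5 ≈ 0.80000)
o = sqrt(7691) ≈ 87.698
r(K) = 8*K/5 (r(K) = (K + K)*(4/5) = (2*K)*(4/5) = 8*K/5)
o - n*r(-47) = sqrt(7691) - (-5)*(8/5)*(-47) = sqrt(7691) - (-5)*(-376)/5 = sqrt(7691) - 1*376 = sqrt(7691) - 376 = -376 + sqrt(7691)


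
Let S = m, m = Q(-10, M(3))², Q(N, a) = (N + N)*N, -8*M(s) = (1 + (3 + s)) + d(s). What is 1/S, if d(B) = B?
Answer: 1/40000 ≈ 2.5000e-5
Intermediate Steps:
M(s) = -½ - s/4 (M(s) = -((1 + (3 + s)) + s)/8 = -((4 + s) + s)/8 = -(4 + 2*s)/8 = -½ - s/4)
Q(N, a) = 2*N² (Q(N, a) = (2*N)*N = 2*N²)
m = 40000 (m = (2*(-10)²)² = (2*100)² = 200² = 40000)
S = 40000
1/S = 1/40000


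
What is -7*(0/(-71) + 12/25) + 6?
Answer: 66/25 ≈ 2.6400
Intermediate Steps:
-7*(0/(-71) + 12/25) + 6 = -7*(0*(-1/71) + 12*(1/25)) + 6 = -7*(0 + 12/25) + 6 = -7*12/25 + 6 = -84/25 + 6 = 66/25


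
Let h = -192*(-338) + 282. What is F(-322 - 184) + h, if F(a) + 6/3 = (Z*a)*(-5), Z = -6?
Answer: 49996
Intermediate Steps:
F(a) = -2 + 30*a (F(a) = -2 - 6*a*(-5) = -2 + 30*a)
h = 65178 (h = 64896 + 282 = 65178)
F(-322 - 184) + h = (-2 + 30*(-322 - 184)) + 65178 = (-2 + 30*(-506)) + 65178 = (-2 - 15180) + 65178 = -15182 + 65178 = 49996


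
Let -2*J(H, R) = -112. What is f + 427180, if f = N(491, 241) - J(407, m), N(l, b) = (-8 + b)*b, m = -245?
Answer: 483277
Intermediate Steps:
N(l, b) = b*(-8 + b)
J(H, R) = 56 (J(H, R) = -½*(-112) = 56)
f = 56097 (f = 241*(-8 + 241) - 1*56 = 241*233 - 56 = 56153 - 56 = 56097)
f + 427180 = 56097 + 427180 = 483277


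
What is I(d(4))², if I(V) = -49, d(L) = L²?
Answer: 2401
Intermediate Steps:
I(d(4))² = (-49)² = 2401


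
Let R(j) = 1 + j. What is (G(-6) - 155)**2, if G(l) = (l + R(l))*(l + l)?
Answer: 529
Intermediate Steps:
G(l) = 2*l*(1 + 2*l) (G(l) = (l + (1 + l))*(l + l) = (1 + 2*l)*(2*l) = 2*l*(1 + 2*l))
(G(-6) - 155)**2 = (2*(-6)*(1 + 2*(-6)) - 155)**2 = (2*(-6)*(1 - 12) - 155)**2 = (2*(-6)*(-11) - 155)**2 = (132 - 155)**2 = (-23)**2 = 529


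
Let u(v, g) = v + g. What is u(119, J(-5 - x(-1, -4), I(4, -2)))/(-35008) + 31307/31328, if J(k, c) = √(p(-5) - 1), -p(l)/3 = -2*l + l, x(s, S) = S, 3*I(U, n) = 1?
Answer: 34133357/34272832 - I/8752 ≈ 0.99593 - 0.00011426*I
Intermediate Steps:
I(U, n) = ⅓ (I(U, n) = (⅓)*1 = ⅓)
p(l) = 3*l (p(l) = -3*(-2*l + l) = -(-3)*l = 3*l)
J(k, c) = 4*I (J(k, c) = √(3*(-5) - 1) = √(-15 - 1) = √(-16) = 4*I)
u(v, g) = g + v
u(119, J(-5 - x(-1, -4), I(4, -2)))/(-35008) + 31307/31328 = (4*I + 119)/(-35008) + 31307/31328 = (119 + 4*I)*(-1/35008) + 31307*(1/31328) = (-119/35008 - I/8752) + 31307/31328 = 34133357/34272832 - I/8752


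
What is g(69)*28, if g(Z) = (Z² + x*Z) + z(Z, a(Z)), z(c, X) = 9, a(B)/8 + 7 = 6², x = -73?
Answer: -7476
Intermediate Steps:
a(B) = 232 (a(B) = -56 + 8*6² = -56 + 8*36 = -56 + 288 = 232)
g(Z) = 9 + Z² - 73*Z (g(Z) = (Z² - 73*Z) + 9 = 9 + Z² - 73*Z)
g(69)*28 = (9 + 69² - 73*69)*28 = (9 + 4761 - 5037)*28 = -267*28 = -7476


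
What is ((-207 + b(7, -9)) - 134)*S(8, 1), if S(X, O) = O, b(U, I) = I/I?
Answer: -340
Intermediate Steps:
b(U, I) = 1
((-207 + b(7, -9)) - 134)*S(8, 1) = ((-207 + 1) - 134)*1 = (-206 - 134)*1 = -340*1 = -340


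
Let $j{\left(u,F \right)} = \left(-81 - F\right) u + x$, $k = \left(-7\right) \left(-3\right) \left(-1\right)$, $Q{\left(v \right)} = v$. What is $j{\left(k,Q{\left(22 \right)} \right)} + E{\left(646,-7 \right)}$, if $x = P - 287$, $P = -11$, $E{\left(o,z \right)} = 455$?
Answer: $2320$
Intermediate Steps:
$k = -21$ ($k = 21 \left(-1\right) = -21$)
$x = -298$ ($x = -11 - 287 = -298$)
$j{\left(u,F \right)} = -298 + u \left(-81 - F\right)$ ($j{\left(u,F \right)} = \left(-81 - F\right) u - 298 = u \left(-81 - F\right) - 298 = -298 + u \left(-81 - F\right)$)
$j{\left(k,Q{\left(22 \right)} \right)} + E{\left(646,-7 \right)} = \left(-298 - -1701 - 22 \left(-21\right)\right) + 455 = \left(-298 + 1701 + 462\right) + 455 = 1865 + 455 = 2320$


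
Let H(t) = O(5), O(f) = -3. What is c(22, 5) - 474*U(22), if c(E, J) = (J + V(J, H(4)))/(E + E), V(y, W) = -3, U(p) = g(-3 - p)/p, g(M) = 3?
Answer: -1421/22 ≈ -64.591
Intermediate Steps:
H(t) = -3
U(p) = 3/p
c(E, J) = (-3 + J)/(2*E) (c(E, J) = (J - 3)/(E + E) = (-3 + J)/((2*E)) = (-3 + J)*(1/(2*E)) = (-3 + J)/(2*E))
c(22, 5) - 474*U(22) = (½)*(-3 + 5)/22 - 1422/22 = (½)*(1/22)*2 - 1422/22 = 1/22 - 474*3/22 = 1/22 - 711/11 = -1421/22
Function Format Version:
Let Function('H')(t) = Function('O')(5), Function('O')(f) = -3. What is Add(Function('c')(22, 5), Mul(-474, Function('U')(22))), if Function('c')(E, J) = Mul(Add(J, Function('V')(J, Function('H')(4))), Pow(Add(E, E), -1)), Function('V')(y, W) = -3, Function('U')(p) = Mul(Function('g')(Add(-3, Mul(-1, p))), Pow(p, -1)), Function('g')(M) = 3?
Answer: Rational(-1421, 22) ≈ -64.591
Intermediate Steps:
Function('H')(t) = -3
Function('U')(p) = Mul(3, Pow(p, -1))
Function('c')(E, J) = Mul(Rational(1, 2), Pow(E, -1), Add(-3, J)) (Function('c')(E, J) = Mul(Add(J, -3), Pow(Add(E, E), -1)) = Mul(Add(-3, J), Pow(Mul(2, E), -1)) = Mul(Add(-3, J), Mul(Rational(1, 2), Pow(E, -1))) = Mul(Rational(1, 2), Pow(E, -1), Add(-3, J)))
Add(Function('c')(22, 5), Mul(-474, Function('U')(22))) = Add(Mul(Rational(1, 2), Pow(22, -1), Add(-3, 5)), Mul(-474, Mul(3, Pow(22, -1)))) = Add(Mul(Rational(1, 2), Rational(1, 22), 2), Mul(-474, Mul(3, Rational(1, 22)))) = Add(Rational(1, 22), Mul(-474, Rational(3, 22))) = Add(Rational(1, 22), Rational(-711, 11)) = Rational(-1421, 22)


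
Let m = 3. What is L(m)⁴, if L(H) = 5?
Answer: 625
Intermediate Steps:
L(m)⁴ = 5⁴ = 625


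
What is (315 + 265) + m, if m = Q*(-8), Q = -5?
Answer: 620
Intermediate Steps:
m = 40 (m = -5*(-8) = 40)
(315 + 265) + m = (315 + 265) + 40 = 580 + 40 = 620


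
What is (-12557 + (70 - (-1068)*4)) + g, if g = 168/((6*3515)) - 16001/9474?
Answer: -273624596893/33301110 ≈ -8216.7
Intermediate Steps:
g = -55978243/33301110 (g = 168/21090 - 16001*1/9474 = 168*(1/21090) - 16001/9474 = 28/3515 - 16001/9474 = -55978243/33301110 ≈ -1.6810)
(-12557 + (70 - (-1068)*4)) + g = (-12557 + (70 - (-1068)*4)) - 55978243/33301110 = (-12557 + (70 - 89*(-48))) - 55978243/33301110 = (-12557 + (70 + 4272)) - 55978243/33301110 = (-12557 + 4342) - 55978243/33301110 = -8215 - 55978243/33301110 = -273624596893/33301110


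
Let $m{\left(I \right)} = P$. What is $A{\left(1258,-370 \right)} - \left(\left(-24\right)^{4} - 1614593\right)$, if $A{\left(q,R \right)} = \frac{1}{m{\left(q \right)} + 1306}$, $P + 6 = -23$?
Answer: $\frac{1638157310}{1277} \approx 1.2828 \cdot 10^{6}$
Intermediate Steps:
$P = -29$ ($P = -6 - 23 = -29$)
$m{\left(I \right)} = -29$
$A{\left(q,R \right)} = \frac{1}{1277}$ ($A{\left(q,R \right)} = \frac{1}{-29 + 1306} = \frac{1}{1277}$)
$A{\left(1258,-370 \right)} - \left(\left(-24\right)^{4} - 1614593\right) = \frac{1}{1277} - \left(\left(-24\right)^{4} - 1614593\right) = \frac{1}{1277} - \left(331776 - 1614593\right) = \frac{1}{1277} - -1282817 = \frac{1}{1277} + 1282817 = \frac{1638157310}{1277}$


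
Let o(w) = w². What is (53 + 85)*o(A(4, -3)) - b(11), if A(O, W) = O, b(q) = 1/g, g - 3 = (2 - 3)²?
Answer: 8831/4 ≈ 2207.8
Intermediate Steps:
g = 4 (g = 3 + (2 - 3)² = 3 + (-1)² = 3 + 1 = 4)
b(q) = ¼ (b(q) = 1/4 = ¼)
(53 + 85)*o(A(4, -3)) - b(11) = (53 + 85)*4² - 1*¼ = 138*16 - ¼ = 2208 - ¼ = 8831/4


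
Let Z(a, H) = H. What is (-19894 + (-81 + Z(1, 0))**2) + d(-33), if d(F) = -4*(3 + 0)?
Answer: -13345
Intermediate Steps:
d(F) = -12 (d(F) = -4*3 = -12)
(-19894 + (-81 + Z(1, 0))**2) + d(-33) = (-19894 + (-81 + 0)**2) - 12 = (-19894 + (-81)**2) - 12 = (-19894 + 6561) - 12 = -13333 - 12 = -13345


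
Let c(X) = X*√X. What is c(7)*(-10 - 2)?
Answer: -84*√7 ≈ -222.24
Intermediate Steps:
c(X) = X^(3/2)
c(7)*(-10 - 2) = 7^(3/2)*(-10 - 2) = (7*√7)*(-12) = -84*√7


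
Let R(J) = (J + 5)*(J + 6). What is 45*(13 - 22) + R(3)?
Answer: -333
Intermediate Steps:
R(J) = (5 + J)*(6 + J)
45*(13 - 22) + R(3) = 45*(13 - 22) + (30 + 3² + 11*3) = 45*(-9) + (30 + 9 + 33) = -405 + 72 = -333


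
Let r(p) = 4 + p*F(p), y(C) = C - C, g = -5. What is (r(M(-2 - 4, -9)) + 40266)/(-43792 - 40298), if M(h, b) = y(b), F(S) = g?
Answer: -4027/8409 ≈ -0.47889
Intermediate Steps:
F(S) = -5
y(C) = 0
M(h, b) = 0
r(p) = 4 - 5*p (r(p) = 4 + p*(-5) = 4 - 5*p)
(r(M(-2 - 4, -9)) + 40266)/(-43792 - 40298) = ((4 - 5*0) + 40266)/(-43792 - 40298) = ((4 + 0) + 40266)/(-84090) = (4 + 40266)*(-1/84090) = 40270*(-1/84090) = -4027/8409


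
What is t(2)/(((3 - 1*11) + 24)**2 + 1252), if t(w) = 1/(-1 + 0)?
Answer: -1/1508 ≈ -0.00066313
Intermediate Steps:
t(w) = -1 (t(w) = 1/(-1) = -1)
t(2)/(((3 - 1*11) + 24)**2 + 1252) = -1/(((3 - 1*11) + 24)**2 + 1252) = -1/(((3 - 11) + 24)**2 + 1252) = -1/((-8 + 24)**2 + 1252) = -1/(16**2 + 1252) = -1/(256 + 1252) = -1/1508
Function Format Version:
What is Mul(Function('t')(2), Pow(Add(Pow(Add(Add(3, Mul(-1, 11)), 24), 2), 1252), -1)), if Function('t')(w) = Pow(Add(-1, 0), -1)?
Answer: Rational(-1, 1508) ≈ -0.00066313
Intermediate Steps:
Function('t')(w) = -1 (Function('t')(w) = Pow(-1, -1) = -1)
Mul(Function('t')(2), Pow(Add(Pow(Add(Add(3, Mul(-1, 11)), 24), 2), 1252), -1)) = Mul(-1, Pow(Add(Pow(Add(Add(3, Mul(-1, 11)), 24), 2), 1252), -1)) = Mul(-1, Pow(Add(Pow(Add(Add(3, -11), 24), 2), 1252), -1)) = Mul(-1, Pow(Add(Pow(Add(-8, 24), 2), 1252), -1)) = Mul(-1, Pow(Add(Pow(16, 2), 1252), -1)) = Mul(-1, Pow(Add(256, 1252), -1)) = Mul(-1, Pow(1508, -1)) = Mul(-1, Rational(1, 1508)) = Rational(-1, 1508)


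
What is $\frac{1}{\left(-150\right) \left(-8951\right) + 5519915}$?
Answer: $\frac{1}{6862565} \approx 1.4572 \cdot 10^{-7}$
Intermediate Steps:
$\frac{1}{\left(-150\right) \left(-8951\right) + 5519915} = \frac{1}{1342650 + 5519915} = \frac{1}{6862565}$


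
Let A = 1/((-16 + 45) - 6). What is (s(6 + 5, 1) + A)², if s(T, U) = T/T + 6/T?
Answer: 161604/64009 ≈ 2.5247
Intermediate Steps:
s(T, U) = 1 + 6/T
A = 1/23 (A = 1/(29 - 6) = 1/23 ≈ 0.043478)
(s(6 + 5, 1) + A)² = ((6 + (6 + 5))/(6 + 5) + 1/23)² = ((6 + 11)/11 + 1/23)² = ((1/11)*17 + 1/23)² = (17/11 + 1/23)² = (402/253)² = 161604/64009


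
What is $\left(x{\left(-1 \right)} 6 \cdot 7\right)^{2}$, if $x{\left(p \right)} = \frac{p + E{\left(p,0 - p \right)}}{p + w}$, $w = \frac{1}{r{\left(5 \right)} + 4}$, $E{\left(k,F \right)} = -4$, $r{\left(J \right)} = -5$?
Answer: $11025$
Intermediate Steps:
$w = -1$ ($w = \frac{1}{-5 + 4} = \frac{1}{-1} = -1$)
$x{\left(p \right)} = \frac{-4 + p}{-1 + p}$ ($x{\left(p \right)} = \frac{p - 4}{p - 1} = \frac{-4 + p}{-1 + p}$)
$\left(x{\left(-1 \right)} 6 \cdot 7\right)^{2} = \left(\frac{-4 - 1}{-1 - 1} \cdot 6 \cdot 7\right)^{2} = \left(\frac{1}{-2} \left(-5\right) 6 \cdot 7\right)^{2} = \left(\left(- \frac{1}{2}\right) \left(-5\right) 6 \cdot 7\right)^{2} = \left(\frac{5}{2} \cdot 6 \cdot 7\right)^{2} = \left(15 \cdot 7\right)^{2} = 105^{2} = 11025$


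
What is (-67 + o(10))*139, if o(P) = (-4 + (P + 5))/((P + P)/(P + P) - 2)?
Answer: -10842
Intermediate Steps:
o(P) = -1 - P (o(P) = (-4 + (5 + P))/((2*P)/((2*P)) - 2) = (1 + P)/((2*P)*(1/(2*P)) - 2) = (1 + P)/(1 - 2) = (1 + P)/(-1) = (1 + P)*(-1) = -1 - P)
(-67 + o(10))*139 = (-67 + (-1 - 1*10))*139 = (-67 + (-1 - 10))*139 = (-67 - 11)*139 = -78*139 = -10842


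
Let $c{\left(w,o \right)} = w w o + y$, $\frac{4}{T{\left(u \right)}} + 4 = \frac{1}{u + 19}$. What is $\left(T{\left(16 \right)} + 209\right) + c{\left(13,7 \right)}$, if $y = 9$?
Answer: $\frac{194599}{139} \approx 1400.0$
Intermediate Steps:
$T{\left(u \right)} = \frac{4}{-4 + \frac{1}{19 + u}}$ ($T{\left(u \right)} = \frac{4}{-4 + \frac{1}{u + 19}} = \frac{4}{-4 + \frac{1}{19 + u}}$)
$c{\left(w,o \right)} = 9 + o w^{2}$ ($c{\left(w,o \right)} = w w o + 9 = w^{2} o + 9 = o w^{2} + 9 = 9 + o w^{2}$)
$\left(T{\left(16 \right)} + 209\right) + c{\left(13,7 \right)} = \left(\frac{4 \left(-19 - 16\right)}{75 + 4 \cdot 16} + 209\right) + \left(9 + 7 \cdot 13^{2}\right) = \left(\frac{4 \left(-19 - 16\right)}{75 + 64} + 209\right) + \left(9 + 7 \cdot 169\right) = \left(4 \cdot \frac{1}{139} \left(-35\right) + 209\right) + \left(9 + 1183\right) = \left(4 \cdot \frac{1}{139} \left(-35\right) + 209\right) + 1192 = \left(- \frac{140}{139} + 209\right) + 1192 = \frac{28911}{139} + 1192 = \frac{194599}{139}$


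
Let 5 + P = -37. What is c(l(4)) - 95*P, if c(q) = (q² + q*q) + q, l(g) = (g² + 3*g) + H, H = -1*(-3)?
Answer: 5943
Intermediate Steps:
P = -42 (P = -5 - 37 = -42)
H = 3
l(g) = 3 + g² + 3*g (l(g) = (g² + 3*g) + 3 = 3 + g² + 3*g)
c(q) = q + 2*q² (c(q) = (q² + q²) + q = 2*q² + q = q + 2*q²)
c(l(4)) - 95*P = (3 + 4² + 3*4)*(1 + 2*(3 + 4² + 3*4)) - 95*(-42) = (3 + 16 + 12)*(1 + 2*(3 + 16 + 12)) + 3990 = 31*(1 + 2*31) + 3990 = 31*(1 + 62) + 3990 = 31*63 + 3990 = 1953 + 3990 = 5943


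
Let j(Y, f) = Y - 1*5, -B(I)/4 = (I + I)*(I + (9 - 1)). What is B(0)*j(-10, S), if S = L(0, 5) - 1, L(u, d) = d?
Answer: 0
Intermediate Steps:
B(I) = -8*I*(8 + I) (B(I) = -4*(I + I)*(I + (9 - 1)) = -4*2*I*(I + 8) = -4*2*I*(8 + I) = -8*I*(8 + I))
S = 4 (S = 5 - 1 = 4)
j(Y, f) = -5 + Y (j(Y, f) = Y - 5 = -5 + Y)
B(0)*j(-10, S) = (-8*0*(8 + 0))*(-5 - 10) = -8*0*8*(-15) = 0*(-15) = 0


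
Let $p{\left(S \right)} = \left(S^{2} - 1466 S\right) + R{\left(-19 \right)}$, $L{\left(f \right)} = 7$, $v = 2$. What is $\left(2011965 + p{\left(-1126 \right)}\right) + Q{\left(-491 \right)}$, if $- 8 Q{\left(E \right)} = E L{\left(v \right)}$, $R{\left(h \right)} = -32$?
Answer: $\frac{39447637}{8} \approx 4.931 \cdot 10^{6}$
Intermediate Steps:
$p{\left(S \right)} = -32 + S^{2} - 1466 S$ ($p{\left(S \right)} = \left(S^{2} - 1466 S\right) - 32 = -32 + S^{2} - 1466 S$)
$Q{\left(E \right)} = - \frac{7 E}{8}$ ($Q{\left(E \right)} = - \frac{E 7}{8} = - \frac{7 E}{8}$)
$\left(2011965 + p{\left(-1126 \right)}\right) + Q{\left(-491 \right)} = \left(2011965 - \left(-1650684 - 1267876\right)\right) - - \frac{3437}{8} = \left(2011965 + \left(-32 + 1267876 + 1650716\right)\right) + \frac{3437}{8} = \left(2011965 + 2918560\right) + \frac{3437}{8} = 4930525 + \frac{3437}{8} = \frac{39447637}{8}$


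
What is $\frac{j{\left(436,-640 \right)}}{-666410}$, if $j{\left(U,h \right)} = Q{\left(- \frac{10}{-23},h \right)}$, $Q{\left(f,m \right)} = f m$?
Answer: $\frac{640}{1532743} \approx 0.00041755$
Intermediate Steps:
$j{\left(U,h \right)} = \frac{10 h}{23}$ ($j{\left(U,h \right)} = - \frac{10}{-23} h = \left(-10\right) \left(- \frac{1}{23}\right) h = \frac{10 h}{23}$)
$\frac{j{\left(436,-640 \right)}}{-666410} = \frac{\frac{10}{23} \left(-640\right)}{-666410} = \left(- \frac{6400}{23}\right) \left(- \frac{1}{666410}\right) = \frac{640}{1532743}$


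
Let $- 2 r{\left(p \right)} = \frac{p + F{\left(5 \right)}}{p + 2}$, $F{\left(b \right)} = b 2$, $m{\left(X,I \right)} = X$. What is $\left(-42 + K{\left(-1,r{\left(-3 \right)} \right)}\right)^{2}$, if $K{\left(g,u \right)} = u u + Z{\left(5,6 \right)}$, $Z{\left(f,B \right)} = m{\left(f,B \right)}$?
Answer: $\frac{9801}{16} \approx 612.56$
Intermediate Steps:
$F{\left(b \right)} = 2 b$
$Z{\left(f,B \right)} = f$
$r{\left(p \right)} = - \frac{10 + p}{2 \left(2 + p\right)}$ ($r{\left(p \right)} = - \frac{\left(p + 2 \cdot 5\right) \frac{1}{p + 2}}{2} = - \frac{\left(p + 10\right) \frac{1}{2 + p}}{2} = - \frac{\left(10 + p\right) \frac{1}{2 + p}}{2} = - \frac{\frac{1}{2 + p} \left(10 + p\right)}{2} = - \frac{10 + p}{2 \left(2 + p\right)}$)
$K{\left(g,u \right)} = 5 + u^{2}$ ($K{\left(g,u \right)} = u u + 5 = u^{2} + 5 = 5 + u^{2}$)
$\left(-42 + K{\left(-1,r{\left(-3 \right)} \right)}\right)^{2} = \left(-42 + \left(5 + \left(\frac{-10 - -3}{2 \left(2 - 3\right)}\right)^{2}\right)\right)^{2} = \left(-42 + \left(5 + \left(\frac{-10 + 3}{2 \left(-1\right)}\right)^{2}\right)\right)^{2} = \left(-42 + \left(5 + \left(\frac{1}{2} \left(-1\right) \left(-7\right)\right)^{2}\right)\right)^{2} = \left(-42 + \left(5 + \left(\frac{7}{2}\right)^{2}\right)\right)^{2} = \left(-42 + \left(5 + \frac{49}{4}\right)\right)^{2} = \left(-42 + \frac{69}{4}\right)^{2} = \left(- \frac{99}{4}\right)^{2} = \frac{9801}{16}$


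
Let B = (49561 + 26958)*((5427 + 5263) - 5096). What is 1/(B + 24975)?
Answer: 1/428072261 ≈ 2.3361e-9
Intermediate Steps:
B = 428047286 (B = 76519*(10690 - 5096) = 76519*5594 = 428047286)
1/(B + 24975) = 1/(428047286 + 24975) = 1/428072261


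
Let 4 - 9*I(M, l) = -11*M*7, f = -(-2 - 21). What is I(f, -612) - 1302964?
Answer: -11724901/9 ≈ -1.3028e+6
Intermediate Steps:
f = 23 (f = -1*(-23) = 23)
I(M, l) = 4/9 + 77*M/9 (I(M, l) = 4/9 - (-11*M)*7/9 = 4/9 - (-77)*M/9 = 4/9 + 77*M/9)
I(f, -612) - 1302964 = (4/9 + (77/9)*23) - 1302964 = (4/9 + 1771/9) - 1302964 = 1775/9 - 1302964 = -11724901/9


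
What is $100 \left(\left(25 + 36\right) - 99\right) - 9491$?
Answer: $-13291$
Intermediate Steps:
$100 \left(\left(25 + 36\right) - 99\right) - 9491 = 100 \left(61 - 99\right) - 9491 = 100 \left(-38\right) - 9491 = -3800 - 9491 = -13291$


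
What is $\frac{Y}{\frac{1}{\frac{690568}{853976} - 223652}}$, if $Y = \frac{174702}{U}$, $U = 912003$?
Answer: $- \frac{1390283973865182}{32451194747} \approx -42842.0$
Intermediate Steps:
$Y = \frac{58234}{304001}$ ($Y = \frac{174702}{912003} = 174702 \cdot \frac{1}{912003} = \frac{58234}{304001} \approx 0.19156$)
$\frac{Y}{\frac{1}{\frac{690568}{853976} - 223652}} = \frac{58234}{304001 \frac{1}{\frac{690568}{853976} - 223652}} = \frac{58234}{304001 \frac{1}{690568 \cdot \frac{1}{853976} - 223652}} = \frac{58234}{304001 \frac{1}{\frac{86321}{106747} - 223652}} = \frac{58234}{304001 \frac{1}{- \frac{23874093723}{106747}}} = \frac{58234}{304001 \left(- \frac{106747}{23874093723}\right)} = \frac{58234}{304001} \left(- \frac{23874093723}{106747}\right) = - \frac{1390283973865182}{32451194747}$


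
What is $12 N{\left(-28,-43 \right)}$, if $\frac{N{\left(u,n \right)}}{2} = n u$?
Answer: $28896$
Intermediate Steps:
$N{\left(u,n \right)} = 2 n u$
$12 N{\left(-28,-43 \right)} = 12 \cdot 2 \left(-43\right) \left(-28\right) = 12 \cdot 2408 = 28896$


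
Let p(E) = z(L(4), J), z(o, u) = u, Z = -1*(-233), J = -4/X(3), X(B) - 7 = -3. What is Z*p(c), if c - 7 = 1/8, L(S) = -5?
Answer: -233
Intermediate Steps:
c = 57/8 (c = 7 + 1/8 = 7 + 1*(⅛) = 7 + ⅛ = 57/8 ≈ 7.1250)
X(B) = 4 (X(B) = 7 - 3 = 4)
J = -1 (J = -4/4 = -4*¼ = -1)
Z = 233
p(E) = -1
Z*p(c) = 233*(-1) = -233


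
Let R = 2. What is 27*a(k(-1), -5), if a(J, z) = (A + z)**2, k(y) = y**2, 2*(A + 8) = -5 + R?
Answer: 22707/4 ≈ 5676.8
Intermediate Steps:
A = -19/2 (A = -8 + (-5 + 2)/2 = -8 + (1/2)*(-3) = -8 - 3/2 = -19/2 ≈ -9.5000)
a(J, z) = (-19/2 + z)**2
27*a(k(-1), -5) = 27*((-19 + 2*(-5))**2/4) = 27*((-19 - 10)**2/4) = 27*((1/4)*(-29)**2) = 27*((1/4)*841) = 27*(841/4) = 22707/4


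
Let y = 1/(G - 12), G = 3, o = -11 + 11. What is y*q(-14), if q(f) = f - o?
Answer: 14/9 ≈ 1.5556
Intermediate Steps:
o = 0
q(f) = f (q(f) = f - 1*0 = f + 0 = f)
y = -⅑ (y = 1/(3 - 12) = 1/(-9) = -⅑ ≈ -0.11111)
y*q(-14) = -⅑*(-14) = 14/9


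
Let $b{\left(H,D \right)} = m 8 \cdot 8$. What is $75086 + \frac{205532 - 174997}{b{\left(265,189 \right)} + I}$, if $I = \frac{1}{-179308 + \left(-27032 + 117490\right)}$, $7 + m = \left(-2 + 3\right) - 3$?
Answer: $\frac{3840008313936}{51177601} \approx 75033.0$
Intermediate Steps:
$m = -9$ ($m = -7 + \left(\left(-2 + 3\right) - 3\right) = -7 + \left(1 - 3\right) = -7 - 2 = -9$)
$b{\left(H,D \right)} = -576$ ($b{\left(H,D \right)} = \left(-9\right) 8 \cdot 8 = \left(-72\right) 8 = -576$)
$I = - \frac{1}{88850}$ ($I = \frac{1}{-179308 + 90458} = \frac{1}{-88850} = - \frac{1}{88850} \approx -1.1255 \cdot 10^{-5}$)
$75086 + \frac{205532 - 174997}{b{\left(265,189 \right)} + I} = 75086 + \frac{205532 - 174997}{-576 - \frac{1}{88850}} = 75086 + \frac{30535}{- \frac{51177601}{88850}} = 75086 + 30535 \left(- \frac{88850}{51177601}\right) = 75086 - \frac{2713034750}{51177601} = \frac{3840008313936}{51177601}$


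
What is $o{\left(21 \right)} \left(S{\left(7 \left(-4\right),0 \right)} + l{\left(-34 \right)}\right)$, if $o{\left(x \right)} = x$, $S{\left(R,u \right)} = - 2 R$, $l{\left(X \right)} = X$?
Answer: $462$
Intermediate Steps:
$o{\left(21 \right)} \left(S{\left(7 \left(-4\right),0 \right)} + l{\left(-34 \right)}\right) = 21 \left(- 2 \cdot 7 \left(-4\right) - 34\right) = 21 \left(\left(-2\right) \left(-28\right) - 34\right) = 21 \left(56 - 34\right) = 21 \cdot 22 = 462$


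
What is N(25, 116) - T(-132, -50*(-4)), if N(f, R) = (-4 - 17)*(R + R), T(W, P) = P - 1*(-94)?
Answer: -5166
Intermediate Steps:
T(W, P) = 94 + P (T(W, P) = P + 94 = 94 + P)
N(f, R) = -42*R
N(25, 116) - T(-132, -50*(-4)) = -42*116 - (94 - 50*(-4)) = -4872 - (94 + 200) = -4872 - 1*294 = -4872 - 294 = -5166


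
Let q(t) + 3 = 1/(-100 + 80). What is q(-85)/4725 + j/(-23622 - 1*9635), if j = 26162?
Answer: -353476811/448969500 ≈ -0.78731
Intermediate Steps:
q(t) = -61/20 (q(t) = -3 + 1/(-100 + 80) = -3 + 1/(-20) = -3 - 1/20 = -61/20)
q(-85)/4725 + j/(-23622 - 1*9635) = -61/20/4725 + 26162/(-23622 - 1*9635) = -61/20*1/4725 + 26162/(-23622 - 9635) = -61/94500 + 26162/(-33257) = -61/94500 + 26162*(-1/33257) = -61/94500 - 26162/33257 = -353476811/448969500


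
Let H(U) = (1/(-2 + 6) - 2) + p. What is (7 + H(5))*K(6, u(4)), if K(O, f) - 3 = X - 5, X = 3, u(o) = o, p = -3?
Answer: 9/4 ≈ 2.2500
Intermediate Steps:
H(U) = -19/4 (H(U) = (1/(-2 + 6) - 2) - 3 = (1/4 - 2) - 3 = (¼ - 2) - 3 = -7/4 - 3 = -19/4)
K(O, f) = 1 (K(O, f) = 3 + (3 - 5) = 3 - 2 = 1)
(7 + H(5))*K(6, u(4)) = (7 - 19/4)*1 = (9/4)*1 = 9/4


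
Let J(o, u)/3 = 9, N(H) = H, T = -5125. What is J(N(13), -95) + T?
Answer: -5098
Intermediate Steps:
J(o, u) = 27 (J(o, u) = 3*9 = 27)
J(N(13), -95) + T = 27 - 5125 = -5098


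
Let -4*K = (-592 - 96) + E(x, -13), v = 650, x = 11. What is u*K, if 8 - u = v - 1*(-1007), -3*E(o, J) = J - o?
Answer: -280330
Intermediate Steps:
E(o, J) = -J/3 + o/3 (E(o, J) = -(J - o)/3 = -J/3 + o/3)
u = -1649 (u = 8 - (650 - 1*(-1007)) = 8 - (650 + 1007) = 8 - 1*1657 = 8 - 1657 = -1649)
K = 170 (K = -((-592 - 96) + (-1/3*(-13) + (1/3)*11))/4 = -(-688 + (13/3 + 11/3))/4 = -(-688 + 8)/4 = -1/4*(-680) = 170)
u*K = -1649*170 = -280330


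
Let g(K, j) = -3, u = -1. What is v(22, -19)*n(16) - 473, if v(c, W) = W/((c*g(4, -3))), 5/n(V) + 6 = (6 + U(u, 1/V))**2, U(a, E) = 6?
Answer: -4307989/9108 ≈ -472.99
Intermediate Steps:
n(V) = 5/138 (n(V) = 5/(-6 + (6 + 6)**2) = 5/(-6 + 12**2) = 5/(-6 + 144) = 5/138)
v(c, W) = -W/(3*c) (v(c, W) = W/((c*(-3))) = W/((-3*c)) = W*(-1/(3*c)) = -W/(3*c))
v(22, -19)*n(16) - 473 = -1/3*(-19)/22*(5/138) - 473 = -1/3*(-19)*1/22*(5/138) - 473 = (19/66)*(5/138) - 473 = 95/9108 - 473 = -4307989/9108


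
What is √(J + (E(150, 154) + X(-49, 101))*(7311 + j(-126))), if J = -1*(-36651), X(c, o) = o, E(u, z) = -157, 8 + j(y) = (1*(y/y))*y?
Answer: I*√365261 ≈ 604.37*I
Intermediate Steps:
j(y) = -8 + y (j(y) = -8 + (1*(y/y))*y = -8 + (1*1)*y = -8 + 1*y = -8 + y)
J = 36651
√(J + (E(150, 154) + X(-49, 101))*(7311 + j(-126))) = √(36651 + (-157 + 101)*(7311 + (-8 - 126))) = √(36651 - 56*(7311 - 134)) = √(36651 - 56*7177) = √(36651 - 401912) = √(-365261) = I*√365261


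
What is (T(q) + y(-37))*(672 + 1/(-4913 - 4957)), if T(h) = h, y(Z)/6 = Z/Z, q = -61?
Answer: -72959029/1974 ≈ -36960.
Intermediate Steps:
y(Z) = 6 (y(Z) = 6*(Z/Z) = 6*1 = 6)
(T(q) + y(-37))*(672 + 1/(-4913 - 4957)) = (-61 + 6)*(672 + 1/(-4913 - 4957)) = -55*(672 + 1/(-9870)) = -55*(672 - 1/9870) = -55*6632639/9870 = -72959029/1974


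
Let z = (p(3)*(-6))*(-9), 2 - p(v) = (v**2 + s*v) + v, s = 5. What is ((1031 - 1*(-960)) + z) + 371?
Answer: 1012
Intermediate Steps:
p(v) = 2 - v**2 - 6*v (p(v) = 2 - ((v**2 + 5*v) + v) = 2 - (v**2 + 6*v) = 2 + (-v**2 - 6*v) = 2 - v**2 - 6*v)
z = -1350 (z = ((2 - 1*3**2 - 6*3)*(-6))*(-9) = ((2 - 1*9 - 18)*(-6))*(-9) = ((2 - 9 - 18)*(-6))*(-9) = -25*(-6)*(-9) = 150*(-9) = -1350)
((1031 - 1*(-960)) + z) + 371 = ((1031 - 1*(-960)) - 1350) + 371 = ((1031 + 960) - 1350) + 371 = (1991 - 1350) + 371 = 641 + 371 = 1012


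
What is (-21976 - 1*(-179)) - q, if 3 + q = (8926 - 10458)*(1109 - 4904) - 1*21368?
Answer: -5814366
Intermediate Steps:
q = 5792569 (q = -3 + ((8926 - 10458)*(1109 - 4904) - 1*21368) = -3 + (-1532*(-3795) - 21368) = -3 + (5813940 - 21368) = -3 + 5792572 = 5792569)
(-21976 - 1*(-179)) - q = (-21976 - 1*(-179)) - 1*5792569 = (-21976 + 179) - 5792569 = -21797 - 5792569 = -5814366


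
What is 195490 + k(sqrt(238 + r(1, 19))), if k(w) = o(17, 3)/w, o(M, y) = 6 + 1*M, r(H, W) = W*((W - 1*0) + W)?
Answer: 195490 + 23*sqrt(15)/120 ≈ 1.9549e+5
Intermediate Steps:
r(H, W) = 2*W**2 (r(H, W) = W*((W + 0) + W) = W*(W + W) = W*(2*W) = 2*W**2)
o(M, y) = 6 + M
k(w) = 23/w (k(w) = (6 + 17)/w = 23/w)
195490 + k(sqrt(238 + r(1, 19))) = 195490 + 23/(sqrt(238 + 2*19**2)) = 195490 + 23/(sqrt(238 + 2*361)) = 195490 + 23/(sqrt(238 + 722)) = 195490 + 23/(sqrt(960)) = 195490 + 23/((8*sqrt(15))) = 195490 + 23*(sqrt(15)/120) = 195490 + 23*sqrt(15)/120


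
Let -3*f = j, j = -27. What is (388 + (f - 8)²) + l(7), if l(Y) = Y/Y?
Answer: 390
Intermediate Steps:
l(Y) = 1
f = 9 (f = -⅓*(-27) = 9)
(388 + (f - 8)²) + l(7) = (388 + (9 - 8)²) + 1 = (388 + 1²) + 1 = (388 + 1) + 1 = 389 + 1 = 390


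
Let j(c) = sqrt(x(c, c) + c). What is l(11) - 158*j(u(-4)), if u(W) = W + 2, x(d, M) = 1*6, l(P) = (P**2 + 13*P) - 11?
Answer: -63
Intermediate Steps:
l(P) = -11 + P**2 + 13*P
x(d, M) = 6
u(W) = 2 + W
j(c) = sqrt(6 + c)
l(11) - 158*j(u(-4)) = (-11 + 11**2 + 13*11) - 158*sqrt(6 + (2 - 4)) = (-11 + 121 + 143) - 158*sqrt(6 - 2) = 253 - 158*sqrt(4) = 253 - 158*2 = 253 - 316 = -63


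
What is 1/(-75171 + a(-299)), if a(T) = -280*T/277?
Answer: -277/20738647 ≈ -1.3357e-5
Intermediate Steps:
a(T) = -280*T/277
1/(-75171 + a(-299)) = 1/(-75171 - 280/277*(-299)) = 1/(-75171 + 83720/277) = 1/(-20738647/277) = -277/20738647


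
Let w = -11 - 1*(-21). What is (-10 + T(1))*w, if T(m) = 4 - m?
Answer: -70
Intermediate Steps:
w = 10 (w = -11 + 21 = 10)
(-10 + T(1))*w = (-10 + (4 - 1*1))*10 = (-10 + (4 - 1))*10 = (-10 + 3)*10 = -7*10 = -70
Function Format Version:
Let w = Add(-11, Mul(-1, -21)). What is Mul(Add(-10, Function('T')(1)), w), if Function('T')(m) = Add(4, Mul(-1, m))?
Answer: -70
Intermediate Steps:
w = 10 (w = Add(-11, 21) = 10)
Mul(Add(-10, Function('T')(1)), w) = Mul(Add(-10, Add(4, Mul(-1, 1))), 10) = Mul(Add(-10, Add(4, -1)), 10) = Mul(Add(-10, 3), 10) = Mul(-7, 10) = -70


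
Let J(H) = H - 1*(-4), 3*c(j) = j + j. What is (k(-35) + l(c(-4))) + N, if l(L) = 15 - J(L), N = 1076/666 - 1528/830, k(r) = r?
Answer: -2979302/138195 ≈ -21.559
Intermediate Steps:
c(j) = 2*j/3 (c(j) = (j + j)/3 = (2*j)/3 = 2*j/3)
J(H) = 4 + H (J(H) = H + 4 = 4 + H)
N = -31142/138195 (N = 1076*(1/666) - 1528*1/830 = 538/333 - 764/415 = -31142/138195 ≈ -0.22535)
l(L) = 11 - L (l(L) = 15 - (4 + L) = 15 + (-4 - L) = 11 - L)
(k(-35) + l(c(-4))) + N = (-35 + (11 - 2*(-4)/3)) - 31142/138195 = (-35 + (11 - 1*(-8/3))) - 31142/138195 = (-35 + (11 + 8/3)) - 31142/138195 = (-35 + 41/3) - 31142/138195 = -64/3 - 31142/138195 = -2979302/138195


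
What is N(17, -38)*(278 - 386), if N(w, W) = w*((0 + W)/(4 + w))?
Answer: 23256/7 ≈ 3322.3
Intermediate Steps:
N(w, W) = W*w/(4 + w) (N(w, W) = w*(W/(4 + w)) = W*w/(4 + w))
N(17, -38)*(278 - 386) = (-38*17/(4 + 17))*(278 - 386) = -38*17/21*(-108) = -38*17*1/21*(-108) = -646/21*(-108) = 23256/7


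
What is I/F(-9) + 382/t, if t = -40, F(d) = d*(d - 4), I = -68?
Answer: -23707/2340 ≈ -10.131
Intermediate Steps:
F(d) = d*(-4 + d)
I/F(-9) + 382/t = -68*(-1/(9*(-4 - 9))) + 382/(-40) = -68/((-9*(-13))) + 382*(-1/40) = -68/117 - 191/20 = -23707/2340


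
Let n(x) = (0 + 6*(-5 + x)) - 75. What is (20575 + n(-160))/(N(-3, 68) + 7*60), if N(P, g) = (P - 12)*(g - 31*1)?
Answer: -3902/27 ≈ -144.52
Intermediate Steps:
N(P, g) = (-31 + g)*(-12 + P) (N(P, g) = (-12 + P)*(g - 31) = (-12 + P)*(-31 + g) = (-31 + g)*(-12 + P))
n(x) = -105 + 6*x (n(x) = (0 + (-30 + 6*x)) - 75 = (-30 + 6*x) - 75 = -105 + 6*x)
(20575 + n(-160))/(N(-3, 68) + 7*60) = (20575 + (-105 + 6*(-160)))/((372 - 31*(-3) - 12*68 - 3*68) + 7*60) = (20575 + (-105 - 960))/((372 + 93 - 816 - 204) + 420) = (20575 - 1065)/(-555 + 420) = 19510/(-135) = 19510*(-1/135) = -3902/27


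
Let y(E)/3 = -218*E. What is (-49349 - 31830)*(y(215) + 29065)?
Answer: 9055111555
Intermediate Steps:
y(E) = -654*E (y(E) = 3*(-218*E) = -654*E)
(-49349 - 31830)*(y(215) + 29065) = (-49349 - 31830)*(-654*215 + 29065) = -81179*(-140610 + 29065) = -81179*(-111545) = 9055111555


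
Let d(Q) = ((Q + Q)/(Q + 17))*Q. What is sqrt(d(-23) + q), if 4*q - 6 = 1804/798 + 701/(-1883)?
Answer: I*sqrt(8034526575915)/214662 ≈ 13.205*I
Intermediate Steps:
q = 846667/429324 (q = 3/2 + (1804/798 + 701/(-1883))/4 = 3/2 + (1804*(1/798) + 701*(-1/1883))/4 = 3/2 + (902/399 - 701/1883)/4 = 3/2 + (1/4)*(202681/107331) = 3/2 + 202681/429324 = 846667/429324 ≈ 1.9721)
d(Q) = 2*Q**2/(17 + Q) (d(Q) = ((2*Q)/(17 + Q))*Q = (2*Q/(17 + Q))*Q = 2*Q**2/(17 + Q))
sqrt(d(-23) + q) = sqrt(2*(-23)**2/(17 - 23) + 846667/429324) = sqrt(2*529/(-6) + 846667/429324) = sqrt(2*529*(-1/6) + 846667/429324) = sqrt(-529/3 + 846667/429324) = sqrt(-74857465/429324) = I*sqrt(8034526575915)/214662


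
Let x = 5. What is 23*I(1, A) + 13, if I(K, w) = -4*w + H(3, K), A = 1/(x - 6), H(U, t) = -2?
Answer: 59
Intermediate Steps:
A = -1 (A = 1/(5 - 6) = 1/(-1) = -1)
I(K, w) = -2 - 4*w (I(K, w) = -4*w - 2 = -2 - 4*w)
23*I(1, A) + 13 = 23*(-2 - 4*(-1)) + 13 = 23*(-2 + 4) + 13 = 23*2 + 13 = 46 + 13 = 59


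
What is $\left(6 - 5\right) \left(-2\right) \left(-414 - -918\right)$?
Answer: $-1008$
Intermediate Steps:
$\left(6 - 5\right) \left(-2\right) \left(-414 - -918\right) = 1 \left(-2\right) \left(-414 + 918\right) = \left(-2\right) 504 = -1008$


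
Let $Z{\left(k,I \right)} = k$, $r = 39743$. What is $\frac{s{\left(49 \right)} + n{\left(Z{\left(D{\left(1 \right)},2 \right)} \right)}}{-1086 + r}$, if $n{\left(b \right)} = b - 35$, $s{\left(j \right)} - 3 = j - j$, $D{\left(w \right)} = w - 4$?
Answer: $- \frac{35}{38657} \approx -0.0009054$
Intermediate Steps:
$D{\left(w \right)} = -4 + w$
$s{\left(j \right)} = 3$ ($s{\left(j \right)} = 3 + \left(j - j\right) = 3 + 0 = 3$)
$n{\left(b \right)} = -35 + b$
$\frac{s{\left(49 \right)} + n{\left(Z{\left(D{\left(1 \right)},2 \right)} \right)}}{-1086 + r} = \frac{3 + \left(-35 + \left(-4 + 1\right)\right)}{-1086 + 39743} = \frac{3 - 38}{38657} = \left(3 - 38\right) \frac{1}{38657} = \left(-35\right) \frac{1}{38657} = - \frac{35}{38657}$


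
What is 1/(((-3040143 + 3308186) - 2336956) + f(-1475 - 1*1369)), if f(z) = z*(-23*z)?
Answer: -1/188100641 ≈ -5.3163e-9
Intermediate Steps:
f(z) = -23*z**2
1/(((-3040143 + 3308186) - 2336956) + f(-1475 - 1*1369)) = 1/(((-3040143 + 3308186) - 2336956) - 23*(-1475 - 1*1369)**2) = 1/((268043 - 2336956) - 23*(-1475 - 1369)**2) = 1/(-2068913 - 23*(-2844)**2) = 1/(-2068913 - 23*8088336) = 1/(-2068913 - 186031728) = 1/(-188100641) = -1/188100641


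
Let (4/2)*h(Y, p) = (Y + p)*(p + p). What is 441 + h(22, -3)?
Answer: 384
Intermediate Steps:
h(Y, p) = p*(Y + p) (h(Y, p) = ((Y + p)*(p + p))/2 = ((Y + p)*(2*p))/2 = (2*p*(Y + p))/2 = p*(Y + p))
441 + h(22, -3) = 441 - 3*(22 - 3) = 441 - 3*19 = 441 - 57 = 384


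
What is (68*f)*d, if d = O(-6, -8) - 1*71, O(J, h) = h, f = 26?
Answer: -139672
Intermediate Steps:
d = -79 (d = -8 - 1*71 = -8 - 71 = -79)
(68*f)*d = (68*26)*(-79) = 1768*(-79) = -139672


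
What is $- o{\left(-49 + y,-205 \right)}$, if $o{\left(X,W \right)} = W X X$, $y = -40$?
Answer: $1623805$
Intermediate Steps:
$o{\left(X,W \right)} = W X^{2}$
$- o{\left(-49 + y,-205 \right)} = - \left(-205\right) \left(-49 - 40\right)^{2} = - \left(-205\right) \left(-89\right)^{2} = - \left(-205\right) 7921 = \left(-1\right) \left(-1623805\right) = 1623805$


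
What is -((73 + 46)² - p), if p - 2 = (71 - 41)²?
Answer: -13259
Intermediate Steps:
p = 902 (p = 2 + (71 - 41)² = 2 + 30² = 2 + 900 = 902)
-((73 + 46)² - p) = -((73 + 46)² - 1*902) = -(119² - 902) = -(14161 - 902) = -1*13259 = -13259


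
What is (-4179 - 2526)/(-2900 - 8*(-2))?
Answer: 6705/2884 ≈ 2.3249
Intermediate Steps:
(-4179 - 2526)/(-2900 - 8*(-2)) = -6705/(-2900 + 16) = -6705/(-2884) = -6705*(-1/2884) = 6705/2884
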